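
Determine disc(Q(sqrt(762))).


For K = Q(sqrt(d)) with d squarefree: disc(K) = d if d = 1 mod 4, and disc(K) = 4d if d = 2 or 3 mod 4.
Here d = 762, and d mod 4 = 2.
d = 2 mod 4, not 1 (O_K = Z[sqrt(d)]), so disc(K) = 4d = 4 * (762) = 3048

3048


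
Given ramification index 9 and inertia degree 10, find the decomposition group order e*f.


|D_P| = e * f
= 9 * 10
= 90

90


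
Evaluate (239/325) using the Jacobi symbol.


Compute (239/325) via quadratic reciprocity:
  reciprocity: (239/325) -> +(325/239)
  reduce: (86/239)
  pull out 2: (2/239) = +1  (since 239 mod 8 = 7)
  reciprocity: (43/239) -> -(239/43)
  reduce: (24/43)
  pull out 2: (2/43) = -1  (since 43 mod 8 = 3)
  pull out 2: (2/43) = -1  (since 43 mod 8 = 3)
  pull out 2: (2/43) = -1  (since 43 mod 8 = 3)
  reciprocity: (3/43) -> -(43/3)
  reduce: (1/3)
  (1/3) = 1
Product of signs = -1

-1


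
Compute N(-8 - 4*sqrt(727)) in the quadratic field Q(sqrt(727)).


N(a + b*sqrt(d)) = a^2 - d*b^2
= (-8)^2 - (727)*(-4)^2
= 64 - 11632
= -11568

-11568


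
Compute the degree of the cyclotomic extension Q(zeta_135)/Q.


The degree equals Euler's totient phi(135).
135 = 3^3 * 5
phi(135) = 72

72


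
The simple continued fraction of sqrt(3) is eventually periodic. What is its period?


Run the CF algorithm for sqrt(3).
a_0 = floor(sqrt(3)) = 1; set m_0=0, q_0=1.
Recurrence: m' = q*a - m,  q' = (d - m'^2)/q,  a' = floor((a_0 + m')/q').
  step 1: m=1, q=2, a=1
  step 2: m=1, q=1, a=2
a_2 = 2*a_0 = 2, so the period closes here.
sqrt(3) = [1; 1, 2]
Period length = 2

2


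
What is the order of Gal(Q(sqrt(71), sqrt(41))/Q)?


The 2 square roots of distinct primes are multiplicatively independent over Q,
so [K:Q] = 2^2 and Gal(K/Q) is isomorphic to (Z/2Z)^2.
|Gal| = 2^2 = 4

4


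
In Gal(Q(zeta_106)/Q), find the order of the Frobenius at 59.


The Frobenius at p in Gal(Q(zeta_n)/Q) = (Z/nZ)* is the class of p, so its order is ord_106(59), the smallest k >= 1 with 59^k = 1 mod 106.
n = 106 = 2 * 53, phi(106) = 52; the order divides phi(n).
Divisors of 52: 1, 2, 4, 13, 26, 52
Repeated squaring mod 106: 59^1 = 59, 59^2 = 89, 59^4 = 77, 59^8 = 99, 59^16 = 49, 59^32 = 69
Test divisors in increasing order:
  k=1: 59^1 = 59 mod 106
  k=2: 59^2 = 89 mod 106
  k=4: 59^4 = 77 mod 106
  k=13: 59^13 = 99 * 77 * 59 = 105 mod 106
  k=26: 59^26 = 49 * 99 * 89 = 1 mod 106  <- first divisor giving 1
Order = 26

26


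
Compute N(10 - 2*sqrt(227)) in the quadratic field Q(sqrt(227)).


N(a + b*sqrt(d)) = a^2 - d*b^2
= (10)^2 - (227)*(-2)^2
= 100 - 908
= -808

-808


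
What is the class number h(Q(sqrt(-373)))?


K = Q(sqrt(-373)). d mod 4 = 3, so D = disc(K) = 4d = -1492
h(K) equals the number of primitive reduced positive-definite forms (a, b, c) = a*x^2 + b*x*y + c*y^2 with b^2 - 4ac = D,
where reduced means |b| <= a <= c, with b >= 0 whenever |b| = a or a = c, and primitive means gcd(a, b, c) = 1.
Reduced forces 3a^2 <= |D| = 1492, so 1 <= a <= 22; b must have the parity of D, and c = (b^2 - D)/(4a) must be an integer >= a.
Enumerate a = 1..22, b in [-a, a]:
  a=1: (1, 0, 373)  [1]
  a=2: (2, 2, 187)  [1]
  a=3..10: none
  a=11: (11, -2, 34), (11, 2, 34)  [2]
  a=12: none
  a=13: (13, -4, 29), (13, 4, 29)  [2]
  a=14..16: none
  a=17: (17, -2, 22), (17, 2, 22)  [2]
  a=18: none
  a=19: (19, -16, 23), (19, 16, 23)  [2]
  a=20..22: none
Total reduced forms: 1 + 1 + 2 + 2 + 2 + 2 = 10
h = 10

10


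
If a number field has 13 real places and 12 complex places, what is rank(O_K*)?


By Dirichlet's unit theorem:
rank = r1 + r2 - 1
= 13 + 12 - 1
= 24

24


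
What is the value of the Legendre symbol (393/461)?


p = 461 is prime, so compute (393/461) with the reciprocity algorithm (Jacobi-symbol steps: pull out 2s via (2/n), flip via reciprocity, reduce):
  reciprocity: (393/461) -> +(461/393)
  reduce: (68/393)
  pull out 2: (2/393) = +1  (since 393 mod 8 = 1)
  pull out 2: (2/393) = +1  (since 393 mod 8 = 1)
  reciprocity: (17/393) -> +(393/17)
  reduce: (2/17)
  pull out 2: (2/17) = +1  (since 17 mod 8 = 1)
  (1/17) = 1
Product of signs = 1
(393/461) = 1

1


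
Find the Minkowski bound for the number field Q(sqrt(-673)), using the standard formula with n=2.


d = -673, d mod 4 = 3, so disc(K) = 4d = -2692; |disc(K)| = 2692
Imaginary quadratic field, so n = 2, s = r2 = 1, r1 = 0
M = (n!/n^n) * (4/pi)^s * sqrt(|disc(K)|) = (2!/2^2) * (4/pi)^1 * sqrt(2692)
= 0.5 * 1.273240 * 51.884487
= 33.0307

33.0307


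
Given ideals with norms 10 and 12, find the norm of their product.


N(IJ) = N(I) * N(J)
= 10 * 12
= 120

120


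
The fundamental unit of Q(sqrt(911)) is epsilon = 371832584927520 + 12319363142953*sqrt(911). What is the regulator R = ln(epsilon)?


epsilon = 371832584927520 + 12319363142953*sqrt(911)
= 7.4367e+14
R = ln(7.4367e+14)
= 34.2426

34.2426


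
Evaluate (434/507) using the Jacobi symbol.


Compute (434/507) via quadratic reciprocity:
  pull out 2: (2/507) = -1  (since 507 mod 8 = 3)
  reciprocity: (217/507) -> +(507/217)
  reduce: (73/217)
  reciprocity: (73/217) -> +(217/73)
  reduce: (71/73)
  reciprocity: (71/73) -> +(73/71)
  reduce: (2/71)
  pull out 2: (2/71) = +1  (since 71 mod 8 = 7)
  (1/71) = 1
Product of signs = -1

-1


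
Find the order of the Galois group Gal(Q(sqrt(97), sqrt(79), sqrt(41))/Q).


The 3 square roots of distinct primes are multiplicatively independent over Q,
so [K:Q] = 2^3 and Gal(K/Q) is isomorphic to (Z/2Z)^3.
|Gal| = 2^3 = 8

8


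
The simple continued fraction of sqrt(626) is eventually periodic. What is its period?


Run the CF algorithm for sqrt(626).
a_0 = floor(sqrt(626)) = 25; set m_0=0, q_0=1.
Recurrence: m' = q*a - m,  q' = (d - m'^2)/q,  a' = floor((a_0 + m')/q').
  step 1: m=25, q=1, a=50
a_1 = 2*a_0 = 50, so the period closes here.
sqrt(626) = [25; 50]
Period length = 1

1


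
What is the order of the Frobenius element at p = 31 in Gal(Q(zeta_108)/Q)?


The Frobenius at p in Gal(Q(zeta_n)/Q) = (Z/nZ)* is the class of p, so its order is ord_108(31), the smallest k >= 1 with 31^k = 1 mod 108.
n = 108 = 2^2 * 3^3, phi(108) = 36; the order divides phi(n).
Divisors of 36: 1, 2, 3, 4, 6, 9, 12, 18, 36
Repeated squaring mod 108: 31^1 = 31, 31^2 = 97, 31^4 = 13, 31^8 = 61, 31^16 = 49, 31^32 = 25
Test divisors in increasing order:
  k=1: 31^1 = 31 mod 108
  k=2: 31^2 = 97 mod 108
  k=3: 31^3 = 97 * 31 = 91 mod 108
  k=4: 31^4 = 13 mod 108
  k=6: 31^6 = 13 * 97 = 73 mod 108
  k=9: 31^9 = 61 * 31 = 55 mod 108
  k=12: 31^12 = 61 * 13 = 37 mod 108
  k=18: 31^18 = 49 * 97 = 1 mod 108  <- first divisor giving 1
Order = 18

18


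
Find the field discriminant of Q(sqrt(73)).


For K = Q(sqrt(d)) with d squarefree: disc(K) = d if d = 1 mod 4, and disc(K) = 4d if d = 2 or 3 mod 4.
Here d = 73, and d mod 4 = 1.
d = 1 mod 4 (O_K = Z[(1+sqrt(d))/2]), so disc(K) = d = 73

73


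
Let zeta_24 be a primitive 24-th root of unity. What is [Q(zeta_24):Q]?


The degree equals Euler's totient phi(24).
24 = 2^3 * 3
phi(24) = 8

8


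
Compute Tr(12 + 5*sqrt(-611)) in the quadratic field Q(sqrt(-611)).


Tr(a + b*sqrt(d)) = (a + b*sqrt(d)) + (a - b*sqrt(d)) = 2a
= 2 * (12)
= 24

24


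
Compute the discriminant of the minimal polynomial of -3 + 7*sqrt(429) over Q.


The element -3 + 7*sqrt(429) has minimal polynomial:
x^2 + 6*x - 21012
Discriminant = (6)^2 - 4*(-21012)
= 36 + 84048
= 84084

84084


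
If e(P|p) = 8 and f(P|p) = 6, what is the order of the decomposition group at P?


|D_P| = e * f
= 8 * 6
= 48

48


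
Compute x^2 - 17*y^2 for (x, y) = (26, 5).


x^2 - d*y^2
= 26^2 - 17*5^2
= 676 - 425
= 251

251


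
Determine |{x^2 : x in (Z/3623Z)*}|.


For prime p, the number of non-zero quadratic residues is (p-1)/2.
= (3623-1)/2
= 1811

1811


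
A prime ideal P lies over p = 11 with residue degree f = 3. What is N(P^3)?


N(P^a) = p^(a*f)
= 11^(3*3)
= 11^9
= 2357947691

2357947691


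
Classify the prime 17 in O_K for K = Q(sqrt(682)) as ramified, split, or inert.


K = Q(sqrt(682)). Since d mod 4 = 2, disc(K) = 2728.
Check p | disc: 2728 mod 17 = 8.
p does not divide disc. Compute Legendre symbol (d/p):
2^((17-1)/2) mod 17 = 1
(d/p) = 1, so p splits: (p) = P*P' with e=1, f=1, g=2.
Therefore p is split.

split


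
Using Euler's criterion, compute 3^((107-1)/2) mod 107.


p = 107 is prime and the exponent is (p-1)/2 = 53, so by Euler's criterion 3^53 = (3/107) = +1 or -1 mod 107.
Compute by square-and-multiply:
  53 = 32 + 16 + 4 + 1 (binary 110101)
  Repeated squaring mod 107: 3^1 = 3, 3^2 = 9, 3^4 = 81, 3^8 = 34, 3^16 = 86, 3^32 = 13
  3^53 = 3^32 * 3^16 * 3^4 * 3^1 = 13 * 86 * 81 * 3 mod 107
    13 * 86 = 1118 = 48 mod 107
    48 * 81 = 3888 = 36 mod 107
    36 * 3 = 108 = 1 mod 107
  3^53 = 1 mod 107
Result 1: 3 is a quadratic residue mod 107.
3^53 mod 107 = 1

1


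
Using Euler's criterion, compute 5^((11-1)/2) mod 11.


p = 11 is prime and the exponent is (p-1)/2 = 5, so by Euler's criterion 5^5 = (5/11) = +1 or -1 mod 11.
Compute by square-and-multiply:
  5 = 4 + 1 (binary 101)
  Repeated squaring mod 11: 5^1 = 5, 5^2 = 3, 5^4 = 9
  5^5 = 5^4 * 5^1 = 9 * 5 mod 11
    9 * 5 = 45 = 1 mod 11
  5^5 = 1 mod 11
Result 1: 5 is a quadratic residue mod 11.
5^5 mod 11 = 1

1


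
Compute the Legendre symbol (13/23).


p = 23 is prime, so compute (13/23) with the reciprocity algorithm (Jacobi-symbol steps: pull out 2s via (2/n), flip via reciprocity, reduce):
  reciprocity: (13/23) -> +(23/13)
  reduce: (10/13)
  pull out 2: (2/13) = -1  (since 13 mod 8 = 5)
  reciprocity: (5/13) -> +(13/5)
  reduce: (3/5)
  reciprocity: (3/5) -> +(5/3)
  reduce: (2/3)
  pull out 2: (2/3) = -1  (since 3 mod 8 = 3)
  (1/3) = 1
Product of signs = 1
(13/23) = 1

1


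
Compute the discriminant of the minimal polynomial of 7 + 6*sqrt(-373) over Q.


The element 7 + 6*sqrt(-373) has minimal polynomial:
x^2 - 14*x + 13477
Discriminant = (-14)^2 - 4*(13477)
= 196 - 53908
= -53712

-53712


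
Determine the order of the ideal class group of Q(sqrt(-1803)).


K = Q(sqrt(-1803)). d mod 4 = 1, so D = disc(K) = d = -1803
h(K) equals the number of primitive reduced positive-definite forms (a, b, c) = a*x^2 + b*x*y + c*y^2 with b^2 - 4ac = D,
where reduced means |b| <= a <= c, with b >= 0 whenever |b| = a or a = c, and primitive means gcd(a, b, c) = 1.
Reduced forces 3a^2 <= |D| = 1803, so 1 <= a <= 24; b must have the parity of D, and c = (b^2 - D)/(4a) must be an integer >= a.
Enumerate a = 1..24, b in [-a, a]:
  a=1: (1, 1, 451)  [1]
  a=2: none
  a=3: (3, 3, 151)  [1]
  a=4..10: none
  a=11: (11, -1, 41), (11, 1, 41)  [2]
  a=12: none
  a=13: (13, -11, 37), (13, 11, 37)  [2]
  a=14..16: none
  a=17: (17, -13, 29), (17, 13, 29)  [2]
  a=18..24: none
Total reduced forms: 1 + 1 + 2 + 2 + 2 = 8
h = 8

8


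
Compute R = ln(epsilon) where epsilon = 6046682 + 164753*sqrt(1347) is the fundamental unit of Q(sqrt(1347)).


epsilon = 6046682 + 164753*sqrt(1347)
= 1.2093e+07
R = ln(1.2093e+07)
= 16.3082

16.3082


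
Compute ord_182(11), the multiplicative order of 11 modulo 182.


We want ord_182(11), the smallest k >= 1 with 11^k = 1 mod 182.
n = 182 = 2 * 7 * 13, phi(182) = 72; the order divides phi(n).
Divisors of 72: 1, 2, 3, 4, 6, 8, 9, 12, 18, 24, 36, 72
Repeated squaring mod 182: 11^1 = 11, 11^2 = 121, 11^4 = 81, 11^8 = 9, 11^16 = 81, 11^32 = 9, 11^64 = 81
Test divisors in increasing order:
  k=1: 11^1 = 11 mod 182
  k=2: 11^2 = 121 mod 182
  k=3: 11^3 = 121 * 11 = 57 mod 182
  k=4: 11^4 = 81 mod 182
  k=6: 11^6 = 81 * 121 = 155 mod 182
  k=8: 11^8 = 9 mod 182
  k=9: 11^9 = 9 * 11 = 99 mod 182
  k=12: 11^12 = 9 * 81 = 1 mod 182  <- first divisor giving 1
Order = 12

12


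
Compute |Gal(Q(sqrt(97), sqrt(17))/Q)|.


The 2 square roots of distinct primes are multiplicatively independent over Q,
so [K:Q] = 2^2 and Gal(K/Q) is isomorphic to (Z/2Z)^2.
|Gal| = 2^2 = 4

4


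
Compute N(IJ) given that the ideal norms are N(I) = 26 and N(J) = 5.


N(IJ) = N(I) * N(J)
= 26 * 5
= 130

130


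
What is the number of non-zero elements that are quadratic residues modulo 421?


For prime p, the number of non-zero quadratic residues is (p-1)/2.
= (421-1)/2
= 210

210


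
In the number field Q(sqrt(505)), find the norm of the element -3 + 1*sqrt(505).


N(a + b*sqrt(d)) = a^2 - d*b^2
= (-3)^2 - (505)*(1)^2
= 9 - 505
= -496

-496


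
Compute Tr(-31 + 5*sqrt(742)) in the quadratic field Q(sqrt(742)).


Tr(a + b*sqrt(d)) = (a + b*sqrt(d)) + (a - b*sqrt(d)) = 2a
= 2 * (-31)
= -62

-62


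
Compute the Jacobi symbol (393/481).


Compute (393/481) via quadratic reciprocity:
  reciprocity: (393/481) -> +(481/393)
  reduce: (88/393)
  pull out 2: (2/393) = +1  (since 393 mod 8 = 1)
  pull out 2: (2/393) = +1  (since 393 mod 8 = 1)
  pull out 2: (2/393) = +1  (since 393 mod 8 = 1)
  reciprocity: (11/393) -> +(393/11)
  reduce: (8/11)
  pull out 2: (2/11) = -1  (since 11 mod 8 = 3)
  pull out 2: (2/11) = -1  (since 11 mod 8 = 3)
  pull out 2: (2/11) = -1  (since 11 mod 8 = 3)
  (1/11) = 1
Product of signs = -1

-1


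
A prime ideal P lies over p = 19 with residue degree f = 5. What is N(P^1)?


N(P^a) = p^(a*f)
= 19^(1*5)
= 19^5
= 2476099

2476099


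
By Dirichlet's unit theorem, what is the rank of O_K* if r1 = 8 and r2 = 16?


By Dirichlet's unit theorem:
rank = r1 + r2 - 1
= 8 + 16 - 1
= 23

23


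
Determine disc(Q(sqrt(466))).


For K = Q(sqrt(d)) with d squarefree: disc(K) = d if d = 1 mod 4, and disc(K) = 4d if d = 2 or 3 mod 4.
Here d = 466, and d mod 4 = 2.
d = 2 mod 4, not 1 (O_K = Z[sqrt(d)]), so disc(K) = 4d = 4 * (466) = 1864

1864


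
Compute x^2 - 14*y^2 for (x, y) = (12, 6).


x^2 - d*y^2
= 12^2 - 14*6^2
= 144 - 504
= -360

-360


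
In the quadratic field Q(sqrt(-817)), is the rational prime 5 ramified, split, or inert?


K = Q(sqrt(-817)). Since d mod 4 = 3, disc(K) = -3268.
Check p | disc: -3268 mod 5 = 2.
p does not divide disc. Compute Legendre symbol (d/p):
3^((5-1)/2) mod 5 = -1
(d/p) = -1, so p is inert: (p) stays prime with e=1, f=2, g=1.
Therefore p is inert.

inert


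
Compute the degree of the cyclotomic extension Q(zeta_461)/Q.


The degree equals Euler's totient phi(461).
461 = 461
phi(461) = 460

460


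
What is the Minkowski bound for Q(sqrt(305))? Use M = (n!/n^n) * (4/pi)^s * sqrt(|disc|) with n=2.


d = 305, d mod 4 = 1, so disc(K) = d = 305; |disc(K)| = 305
Real quadratic field, so n = 2, s = r2 = 0, r1 = 2
M = (n!/n^n) * (4/pi)^s * sqrt(|disc(K)|) = (2!/2^2) * (4/pi)^0 * sqrt(305)
= 0.5 * 1.000000 * 17.464249
= 8.7321

8.7321


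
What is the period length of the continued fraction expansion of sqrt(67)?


Run the CF algorithm for sqrt(67).
a_0 = floor(sqrt(67)) = 8; set m_0=0, q_0=1.
Recurrence: m' = q*a - m,  q' = (d - m'^2)/q,  a' = floor((a_0 + m')/q').
  step 1: m=8, q=3, a=5
  step 2: m=7, q=6, a=2
  step 3: m=5, q=7, a=1
  step 4: m=2, q=9, a=1
  step 5: m=7, q=2, a=7
  step 6: m=7, q=9, a=1
  step 7: m=2, q=7, a=1
  step 8: m=5, q=6, a=2
  step 9: m=7, q=3, a=5
  step 10: m=8, q=1, a=16
a_10 = 2*a_0 = 16, so the period closes here.
sqrt(67) = [8; 5, 2, 1, 1, 7, 1, 1, 2, 5, 16]
Period length = 10

10


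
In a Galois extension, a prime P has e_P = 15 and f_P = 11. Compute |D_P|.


|D_P| = e * f
= 15 * 11
= 165

165


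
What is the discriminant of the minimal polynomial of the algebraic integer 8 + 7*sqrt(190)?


The element 8 + 7*sqrt(190) has minimal polynomial:
x^2 - 16*x - 9246
Discriminant = (-16)^2 - 4*(-9246)
= 256 + 36984
= 37240

37240


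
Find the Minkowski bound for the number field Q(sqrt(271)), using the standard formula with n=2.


d = 271, d mod 4 = 3, so disc(K) = 4d = 1084; |disc(K)| = 1084
Real quadratic field, so n = 2, s = r2 = 0, r1 = 2
M = (n!/n^n) * (4/pi)^s * sqrt(|disc(K)|) = (2!/2^2) * (4/pi)^0 * sqrt(1084)
= 0.5 * 1.000000 * 32.924155
= 16.4621

16.4621


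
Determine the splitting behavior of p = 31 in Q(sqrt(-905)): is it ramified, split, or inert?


K = Q(sqrt(-905)). Since d mod 4 = 3, disc(K) = -3620.
Check p | disc: -3620 mod 31 = 7.
p does not divide disc. Compute Legendre symbol (d/p):
25^((31-1)/2) mod 31 = 1
(d/p) = 1, so p splits: (p) = P*P' with e=1, f=1, g=2.
Therefore p is split.

split


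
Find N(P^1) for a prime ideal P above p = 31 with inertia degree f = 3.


N(P^a) = p^(a*f)
= 31^(1*3)
= 31^3
= 29791

29791


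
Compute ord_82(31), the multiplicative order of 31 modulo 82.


We want ord_82(31), the smallest k >= 1 with 31^k = 1 mod 82.
n = 82 = 2 * 41, phi(82) = 40; the order divides phi(n).
Divisors of 40: 1, 2, 4, 5, 8, 10, 20, 40
Repeated squaring mod 82: 31^1 = 31, 31^2 = 59, 31^4 = 37, 31^8 = 57, 31^16 = 51, 31^32 = 59
Test divisors in increasing order:
  k=1: 31^1 = 31 mod 82
  k=2: 31^2 = 59 mod 82
  k=4: 31^4 = 37 mod 82
  k=5: 31^5 = 37 * 31 = 81 mod 82
  k=8: 31^8 = 57 mod 82
  k=10: 31^10 = 57 * 59 = 1 mod 82  <- first divisor giving 1
Order = 10

10


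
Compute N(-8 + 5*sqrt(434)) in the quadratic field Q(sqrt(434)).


N(a + b*sqrt(d)) = a^2 - d*b^2
= (-8)^2 - (434)*(5)^2
= 64 - 10850
= -10786

-10786


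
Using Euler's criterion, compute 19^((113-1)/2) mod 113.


p = 113 is prime and the exponent is (p-1)/2 = 56, so by Euler's criterion 19^56 = (19/113) = +1 or -1 mod 113.
Compute by square-and-multiply:
  56 = 32 + 16 + 8 (binary 111000)
  Repeated squaring mod 113: 19^1 = 19, 19^2 = 22, 19^4 = 32, 19^8 = 7, 19^16 = 49, 19^32 = 28
  19^56 = 19^32 * 19^16 * 19^8 = 28 * 49 * 7 mod 113
    28 * 49 = 1372 = 16 mod 113
    16 * 7 = 112 = 112 mod 113
  19^56 = 112 mod 113
Result 112 = p - 1 = -1 mod 113: 19 is a quadratic non-residue mod 113. As a residue in [0, p-1] the value is 112.
19^56 mod 113 = 112

112


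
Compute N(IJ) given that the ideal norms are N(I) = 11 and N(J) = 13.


N(IJ) = N(I) * N(J)
= 11 * 13
= 143

143


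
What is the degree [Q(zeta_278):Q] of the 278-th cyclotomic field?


The degree equals Euler's totient phi(278).
278 = 2 * 139
phi(278) = 138

138


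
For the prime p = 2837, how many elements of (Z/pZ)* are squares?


For prime p, the number of non-zero quadratic residues is (p-1)/2.
= (2837-1)/2
= 1418

1418


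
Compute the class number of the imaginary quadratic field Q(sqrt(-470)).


K = Q(sqrt(-470)). d mod 4 = 2, so D = disc(K) = 4d = -1880
h(K) equals the number of primitive reduced positive-definite forms (a, b, c) = a*x^2 + b*x*y + c*y^2 with b^2 - 4ac = D,
where reduced means |b| <= a <= c, with b >= 0 whenever |b| = a or a = c, and primitive means gcd(a, b, c) = 1.
Reduced forces 3a^2 <= |D| = 1880, so 1 <= a <= 25; b must have the parity of D, and c = (b^2 - D)/(4a) must be an integer >= a.
Enumerate a = 1..25, b in [-a, a]:
  a=1: (1, 0, 470)  [1]
  a=2: (2, 0, 235)  [1]
  a=3: (3, -2, 157), (3, 2, 157)  [2]
  a=4: none
  a=5: (5, 0, 94)  [1]
  a=6: (6, -4, 79), (6, 4, 79)  [2]
  a=7..8: none
  a=9: (9, -8, 54), (9, 8, 54)  [2]
  a=10: (10, 0, 47)  [1]
  a=11: (11, -10, 45), (11, 10, 45)  [2]
  a=12..14: none
  a=15: (15, -10, 33), (15, 10, 33)  [2]
  a=16..17: none
  a=18: (18, -8, 27), (18, 8, 27)  [2]
  a=19: (19, -18, 29), (19, 18, 29)  [2]
  a=20..21: none
  a=22: (22, -12, 23), (22, 12, 23)  [2]
  a=23..25: none
Total reduced forms: 1 + 1 + 2 + 1 + 2 + 2 + 1 + 2 + 2 + 2 + 2 + 2 = 20
h = 20

20


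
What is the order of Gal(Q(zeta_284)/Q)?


|Gal(Q(zeta_284)/Q)| = phi(284)
= 140

140


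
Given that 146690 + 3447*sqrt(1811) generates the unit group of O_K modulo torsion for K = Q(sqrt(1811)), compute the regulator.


epsilon = 146690 + 3447*sqrt(1811)
= 293380.0000
R = ln(293380.0000)
= 12.5892

12.5892


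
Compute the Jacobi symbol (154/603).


Compute (154/603) via quadratic reciprocity:
  pull out 2: (2/603) = -1  (since 603 mod 8 = 3)
  reciprocity: (77/603) -> +(603/77)
  reduce: (64/77)
  pull out 2: (2/77) = -1  (since 77 mod 8 = 5)
  pull out 2: (2/77) = -1  (since 77 mod 8 = 5)
  pull out 2: (2/77) = -1  (since 77 mod 8 = 5)
  pull out 2: (2/77) = -1  (since 77 mod 8 = 5)
  pull out 2: (2/77) = -1  (since 77 mod 8 = 5)
  pull out 2: (2/77) = -1  (since 77 mod 8 = 5)
  (1/77) = 1
Product of signs = -1

-1


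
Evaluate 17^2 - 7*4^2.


x^2 - d*y^2
= 17^2 - 7*4^2
= 289 - 112
= 177

177


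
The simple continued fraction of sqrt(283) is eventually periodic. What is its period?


Run the CF algorithm for sqrt(283).
a_0 = floor(sqrt(283)) = 16; set m_0=0, q_0=1.
Recurrence: m' = q*a - m,  q' = (d - m'^2)/q,  a' = floor((a_0 + m')/q').
  step 1: m=16, q=27, a=1
  step 2: m=11, q=6, a=4
  step 3: m=13, q=19, a=1
  step 4: m=6, q=13, a=1
  step 5: m=7, q=18, a=1
  step 6: m=11, q=9, a=3
  step 7: m=16, q=3, a=10
  step 8: m=14, q=29, a=1
  step 9: m=15, q=2, a=15
  step 10: m=15, q=29, a=1
  step 11: m=14, q=3, a=10
  step 12: m=16, q=9, a=3
  step 13: m=11, q=18, a=1
  step 14: m=7, q=13, a=1
  step 15: m=6, q=19, a=1
  step 16: m=13, q=6, a=4
  step 17: m=11, q=27, a=1
  step 18: m=16, q=1, a=32
a_18 = 2*a_0 = 32, so the period closes here.
sqrt(283) = [16; 1, 4, 1, 1, 1, 3, 10, 1, 15, 1, 10, 3, 1, 1, 1, 4, 1, 32]
Period length = 18

18


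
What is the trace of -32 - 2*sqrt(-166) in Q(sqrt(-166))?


Tr(a + b*sqrt(d)) = (a + b*sqrt(d)) + (a - b*sqrt(d)) = 2a
= 2 * (-32)
= -64

-64


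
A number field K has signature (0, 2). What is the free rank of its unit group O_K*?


By Dirichlet's unit theorem:
rank = r1 + r2 - 1
= 0 + 2 - 1
= 1

1


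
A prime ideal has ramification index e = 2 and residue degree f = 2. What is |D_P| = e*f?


|D_P| = e * f
= 2 * 2
= 4

4


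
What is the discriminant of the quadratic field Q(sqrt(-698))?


For K = Q(sqrt(d)) with d squarefree: disc(K) = d if d = 1 mod 4, and disc(K) = 4d if d = 2 or 3 mod 4.
Here d = -698, and d mod 4 = 2.
d = 2 mod 4, not 1 (O_K = Z[sqrt(d)]), so disc(K) = 4d = 4 * (-698) = -2792

-2792


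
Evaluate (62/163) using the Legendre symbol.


p = 163 is prime, so compute (62/163) with the reciprocity algorithm (Jacobi-symbol steps: pull out 2s via (2/n), flip via reciprocity, reduce):
  pull out 2: (2/163) = -1  (since 163 mod 8 = 3)
  reciprocity: (31/163) -> -(163/31)
  reduce: (8/31)
  pull out 2: (2/31) = +1  (since 31 mod 8 = 7)
  pull out 2: (2/31) = +1  (since 31 mod 8 = 7)
  pull out 2: (2/31) = +1  (since 31 mod 8 = 7)
  (1/31) = 1
Product of signs = 1
(62/163) = 1

1


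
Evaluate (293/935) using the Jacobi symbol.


Compute (293/935) via quadratic reciprocity:
  reciprocity: (293/935) -> +(935/293)
  reduce: (56/293)
  pull out 2: (2/293) = -1  (since 293 mod 8 = 5)
  pull out 2: (2/293) = -1  (since 293 mod 8 = 5)
  pull out 2: (2/293) = -1  (since 293 mod 8 = 5)
  reciprocity: (7/293) -> +(293/7)
  reduce: (6/7)
  pull out 2: (2/7) = +1  (since 7 mod 8 = 7)
  reciprocity: (3/7) -> -(7/3)
  reduce: (1/3)
  (1/3) = 1
Product of signs = 1

1


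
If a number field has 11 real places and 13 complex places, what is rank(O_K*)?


By Dirichlet's unit theorem:
rank = r1 + r2 - 1
= 11 + 13 - 1
= 23

23


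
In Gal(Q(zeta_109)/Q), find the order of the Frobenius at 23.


The Frobenius at p in Gal(Q(zeta_n)/Q) = (Z/nZ)* is the class of p, so its order is ord_109(23), the smallest k >= 1 with 23^k = 1 mod 109.
n = 109 = 109, phi(109) = 108; the order divides phi(n).
Divisors of 108: 1, 2, 3, 4, 6, 9, 12, 18, 27, 36, 54, 108
Repeated squaring mod 109: 23^1 = 23, 23^2 = 93, 23^4 = 38, 23^8 = 27, 23^16 = 75, 23^32 = 66, 23^64 = 105
Test divisors in increasing order:
  k=1: 23^1 = 23 mod 109
  k=2: 23^2 = 93 mod 109
  k=3: 23^3 = 93 * 23 = 68 mod 109
  k=4: 23^4 = 38 mod 109
  k=6: 23^6 = 38 * 93 = 46 mod 109
  k=9: 23^9 = 27 * 23 = 76 mod 109
  k=12: 23^12 = 27 * 38 = 45 mod 109
  k=18: 23^18 = 75 * 93 = 108 mod 109
  k=27: 23^27 = 75 * 27 * 93 * 23 = 33 mod 109
  k=36: 23^36 = 66 * 38 = 1 mod 109  <- first divisor giving 1
Order = 36

36


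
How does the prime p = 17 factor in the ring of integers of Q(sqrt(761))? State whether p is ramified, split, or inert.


K = Q(sqrt(761)). Since d mod 4 = 1, disc(K) = 761.
Check p | disc: 761 mod 17 = 13.
p does not divide disc. Compute Legendre symbol (d/p):
13^((17-1)/2) mod 17 = 1
(d/p) = 1, so p splits: (p) = P*P' with e=1, f=1, g=2.
Therefore p is split.

split


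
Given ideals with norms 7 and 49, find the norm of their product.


N(IJ) = N(I) * N(J)
= 7 * 49
= 343

343


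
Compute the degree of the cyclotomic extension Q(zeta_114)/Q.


The degree equals Euler's totient phi(114).
114 = 2 * 3 * 19
phi(114) = 36

36


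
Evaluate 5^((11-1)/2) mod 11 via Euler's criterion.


p = 11 is prime and the exponent is (p-1)/2 = 5, so by Euler's criterion 5^5 = (5/11) = +1 or -1 mod 11.
Compute by square-and-multiply:
  5 = 4 + 1 (binary 101)
  Repeated squaring mod 11: 5^1 = 5, 5^2 = 3, 5^4 = 9
  5^5 = 5^4 * 5^1 = 9 * 5 mod 11
    9 * 5 = 45 = 1 mod 11
  5^5 = 1 mod 11
Result 1: 5 is a quadratic residue mod 11.
5^5 mod 11 = 1

1


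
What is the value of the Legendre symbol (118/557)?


p = 557 is prime, so compute (118/557) with the reciprocity algorithm (Jacobi-symbol steps: pull out 2s via (2/n), flip via reciprocity, reduce):
  pull out 2: (2/557) = -1  (since 557 mod 8 = 5)
  reciprocity: (59/557) -> +(557/59)
  reduce: (26/59)
  pull out 2: (2/59) = -1  (since 59 mod 8 = 3)
  reciprocity: (13/59) -> +(59/13)
  reduce: (7/13)
  reciprocity: (7/13) -> +(13/7)
  reduce: (6/7)
  pull out 2: (2/7) = +1  (since 7 mod 8 = 7)
  reciprocity: (3/7) -> -(7/3)
  reduce: (1/3)
  (1/3) = 1
Product of signs = -1
(118/557) = -1

-1


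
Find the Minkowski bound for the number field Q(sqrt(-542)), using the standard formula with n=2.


d = -542, d mod 4 = 2, so disc(K) = 4d = -2168; |disc(K)| = 2168
Imaginary quadratic field, so n = 2, s = r2 = 1, r1 = 0
M = (n!/n^n) * (4/pi)^s * sqrt(|disc(K)|) = (2!/2^2) * (4/pi)^1 * sqrt(2168)
= 0.5 * 1.273240 * 46.561787
= 29.6422

29.6422


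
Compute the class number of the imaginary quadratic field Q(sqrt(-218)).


K = Q(sqrt(-218)). d mod 4 = 2, so D = disc(K) = 4d = -872
h(K) equals the number of primitive reduced positive-definite forms (a, b, c) = a*x^2 + b*x*y + c*y^2 with b^2 - 4ac = D,
where reduced means |b| <= a <= c, with b >= 0 whenever |b| = a or a = c, and primitive means gcd(a, b, c) = 1.
Reduced forces 3a^2 <= |D| = 872, so 1 <= a <= 17; b must have the parity of D, and c = (b^2 - D)/(4a) must be an integer >= a.
Enumerate a = 1..17, b in [-a, a]:
  a=1: (1, 0, 218)  [1]
  a=2: (2, 0, 109)  [1]
  a=3: (3, -2, 73), (3, 2, 73)  [2]
  a=4..5: none
  a=6: (6, -4, 37), (6, 4, 37)  [2]
  a=7..8: none
  a=9: (9, -8, 26), (9, 8, 26)  [2]
  a=10..12: none
  a=13: (13, -8, 18), (13, 8, 18)  [2]
  a=14..17: none
Total reduced forms: 1 + 1 + 2 + 2 + 2 + 2 = 10
h = 10

10


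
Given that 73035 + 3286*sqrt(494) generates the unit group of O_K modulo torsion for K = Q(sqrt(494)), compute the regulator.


epsilon = 73035 + 3286*sqrt(494)
= 146070.0000
R = ln(146070.0000)
= 11.8918

11.8918


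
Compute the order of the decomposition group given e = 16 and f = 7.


|D_P| = e * f
= 16 * 7
= 112

112


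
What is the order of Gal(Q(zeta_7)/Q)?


|Gal(Q(zeta_7)/Q)| = phi(7)
= 6

6


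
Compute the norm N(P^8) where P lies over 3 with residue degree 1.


N(P^a) = p^(a*f)
= 3^(8*1)
= 3^8
= 6561

6561


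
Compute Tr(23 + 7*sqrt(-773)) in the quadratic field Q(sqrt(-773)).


Tr(a + b*sqrt(d)) = (a + b*sqrt(d)) + (a - b*sqrt(d)) = 2a
= 2 * (23)
= 46

46


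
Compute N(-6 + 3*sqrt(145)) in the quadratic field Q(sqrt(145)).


N(a + b*sqrt(d)) = a^2 - d*b^2
= (-6)^2 - (145)*(3)^2
= 36 - 1305
= -1269

-1269


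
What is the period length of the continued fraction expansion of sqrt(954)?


Run the CF algorithm for sqrt(954).
a_0 = floor(sqrt(954)) = 30; set m_0=0, q_0=1.
Recurrence: m' = q*a - m,  q' = (d - m'^2)/q,  a' = floor((a_0 + m')/q').
  step 1: m=30, q=54, a=1
  step 2: m=24, q=7, a=7
  step 3: m=25, q=47, a=1
  step 4: m=22, q=10, a=5
  step 5: m=28, q=17, a=3
  step 6: m=23, q=25, a=2
  step 7: m=27, q=9, a=6
  step 8: m=27, q=25, a=2
  step 9: m=23, q=17, a=3
  step 10: m=28, q=10, a=5
  step 11: m=22, q=47, a=1
  step 12: m=25, q=7, a=7
  step 13: m=24, q=54, a=1
  step 14: m=30, q=1, a=60
a_14 = 2*a_0 = 60, so the period closes here.
sqrt(954) = [30; 1, 7, 1, 5, 3, 2, 6, 2, 3, 5, 1, 7, 1, 60]
Period length = 14

14


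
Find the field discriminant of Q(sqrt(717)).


For K = Q(sqrt(d)) with d squarefree: disc(K) = d if d = 1 mod 4, and disc(K) = 4d if d = 2 or 3 mod 4.
Here d = 717, and d mod 4 = 1.
d = 1 mod 4 (O_K = Z[(1+sqrt(d))/2]), so disc(K) = d = 717

717


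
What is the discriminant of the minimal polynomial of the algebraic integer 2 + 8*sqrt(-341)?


The element 2 + 8*sqrt(-341) has minimal polynomial:
x^2 - 4*x + 21828
Discriminant = (-4)^2 - 4*(21828)
= 16 - 87312
= -87296

-87296


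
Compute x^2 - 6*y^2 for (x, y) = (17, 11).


x^2 - d*y^2
= 17^2 - 6*11^2
= 289 - 726
= -437

-437


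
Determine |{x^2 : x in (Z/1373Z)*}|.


For prime p, the number of non-zero quadratic residues is (p-1)/2.
= (1373-1)/2
= 686

686


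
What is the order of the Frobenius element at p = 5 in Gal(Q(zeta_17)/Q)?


The Frobenius at p in Gal(Q(zeta_n)/Q) = (Z/nZ)* is the class of p, so its order is ord_17(5), the smallest k >= 1 with 5^k = 1 mod 17.
n = 17 = 17, phi(17) = 16; the order divides phi(n).
Divisors of 16: 1, 2, 4, 8, 16
Repeated squaring mod 17: 5^1 = 5, 5^2 = 8, 5^4 = 13, 5^8 = 16, 5^16 = 1
Test divisors in increasing order:
  k=1: 5^1 = 5 mod 17
  k=2: 5^2 = 8 mod 17
  k=4: 5^4 = 13 mod 17
  k=8: 5^8 = 16 mod 17
  k=16: 5^16 = 1 mod 17  <- first divisor giving 1
Order = 16

16


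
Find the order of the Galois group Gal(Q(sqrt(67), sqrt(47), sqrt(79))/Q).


The 3 square roots of distinct primes are multiplicatively independent over Q,
so [K:Q] = 2^3 and Gal(K/Q) is isomorphic to (Z/2Z)^3.
|Gal| = 2^3 = 8

8


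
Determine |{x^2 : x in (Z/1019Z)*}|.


For prime p, the number of non-zero quadratic residues is (p-1)/2.
= (1019-1)/2
= 509

509


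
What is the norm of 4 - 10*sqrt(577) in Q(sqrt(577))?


N(a + b*sqrt(d)) = a^2 - d*b^2
= (4)^2 - (577)*(-10)^2
= 16 - 57700
= -57684

-57684


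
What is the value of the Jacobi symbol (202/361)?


Compute (202/361) via quadratic reciprocity:
  pull out 2: (2/361) = +1  (since 361 mod 8 = 1)
  reciprocity: (101/361) -> +(361/101)
  reduce: (58/101)
  pull out 2: (2/101) = -1  (since 101 mod 8 = 5)
  reciprocity: (29/101) -> +(101/29)
  reduce: (14/29)
  pull out 2: (2/29) = -1  (since 29 mod 8 = 5)
  reciprocity: (7/29) -> +(29/7)
  reduce: (1/7)
  (1/7) = 1
Product of signs = 1

1


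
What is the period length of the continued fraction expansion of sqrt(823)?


Run the CF algorithm for sqrt(823).
a_0 = floor(sqrt(823)) = 28; set m_0=0, q_0=1.
Recurrence: m' = q*a - m,  q' = (d - m'^2)/q,  a' = floor((a_0 + m')/q').
  step 1: m=28, q=39, a=1
  step 2: m=11, q=18, a=2
  step 3: m=25, q=11, a=4
  step 4: m=19, q=42, a=1
  step 5: m=23, q=7, a=7
  step 6: m=26, q=21, a=2
  step 7: m=16, q=27, a=1
  step 8: m=11, q=26, a=1
  step 9: m=15, q=23, a=1
  step 10: m=8, q=33, a=1
  step 11: m=25, q=6, a=8
  step 12: m=23, q=49, a=1
  step 13: m=26, q=3, a=18
  step 14: m=28, q=13, a=4
  step 15: m=24, q=19, a=2
  step 16: m=14, q=33, a=1
  step 17: m=19, q=14, a=3
  step 18: m=23, q=21, a=2
  step 19: m=19, q=22, a=2
  step 20: m=25, q=9, a=5
  step 21: m=20, q=47, a=1
  step 22: m=27, q=2, a=27
  step 23: m=27, q=47, a=1
  step 24: m=20, q=9, a=5
  step 25: m=25, q=22, a=2
  step 26: m=19, q=21, a=2
  step 27: m=23, q=14, a=3
  step 28: m=19, q=33, a=1
  step 29: m=14, q=19, a=2
  step 30: m=24, q=13, a=4
  step 31: m=28, q=3, a=18
  step 32: m=26, q=49, a=1
  step 33: m=23, q=6, a=8
  step 34: m=25, q=33, a=1
  step 35: m=8, q=23, a=1
  step 36: m=15, q=26, a=1
  step 37: m=11, q=27, a=1
  step 38: m=16, q=21, a=2
  step 39: m=26, q=7, a=7
  step 40: m=23, q=42, a=1
  step 41: m=19, q=11, a=4
  step 42: m=25, q=18, a=2
  step 43: m=11, q=39, a=1
  step 44: m=28, q=1, a=56
a_44 = 2*a_0 = 56, so the period closes here.
sqrt(823) = [28; 1, 2, 4, 1, 7, 2, 1, 1, 1, 1, 8, 1, 18, 4, 2, 1, 3, 2, 2, 5, 1, 27, 1, 5, 2, 2, 3, 1, 2, 4, 18, 1, 8, 1, 1, 1, 1, 2, 7, 1, 4, 2, 1, 56]
Period length = 44

44


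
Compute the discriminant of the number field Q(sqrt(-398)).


For K = Q(sqrt(d)) with d squarefree: disc(K) = d if d = 1 mod 4, and disc(K) = 4d if d = 2 or 3 mod 4.
Here d = -398, and d mod 4 = 2.
d = 2 mod 4, not 1 (O_K = Z[sqrt(d)]), so disc(K) = 4d = 4 * (-398) = -1592

-1592


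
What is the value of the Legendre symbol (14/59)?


p = 59 is prime, so compute (14/59) with the reciprocity algorithm (Jacobi-symbol steps: pull out 2s via (2/n), flip via reciprocity, reduce):
  pull out 2: (2/59) = -1  (since 59 mod 8 = 3)
  reciprocity: (7/59) -> -(59/7)
  reduce: (3/7)
  reciprocity: (3/7) -> -(7/3)
  reduce: (1/3)
  (1/3) = 1
Product of signs = -1
(14/59) = -1

-1


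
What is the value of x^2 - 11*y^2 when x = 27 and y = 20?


x^2 - d*y^2
= 27^2 - 11*20^2
= 729 - 4400
= -3671

-3671


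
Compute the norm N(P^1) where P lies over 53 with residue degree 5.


N(P^a) = p^(a*f)
= 53^(1*5)
= 53^5
= 418195493

418195493


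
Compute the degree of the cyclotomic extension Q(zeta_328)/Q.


The degree equals Euler's totient phi(328).
328 = 2^3 * 41
phi(328) = 160

160


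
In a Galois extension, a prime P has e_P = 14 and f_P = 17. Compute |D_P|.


|D_P| = e * f
= 14 * 17
= 238

238


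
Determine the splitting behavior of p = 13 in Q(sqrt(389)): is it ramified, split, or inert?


K = Q(sqrt(389)). Since d mod 4 = 1, disc(K) = 389.
Check p | disc: 389 mod 13 = 12.
p does not divide disc. Compute Legendre symbol (d/p):
12^((13-1)/2) mod 13 = 1
(d/p) = 1, so p splits: (p) = P*P' with e=1, f=1, g=2.
Therefore p is split.

split


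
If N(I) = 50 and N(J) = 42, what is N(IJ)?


N(IJ) = N(I) * N(J)
= 50 * 42
= 2100

2100


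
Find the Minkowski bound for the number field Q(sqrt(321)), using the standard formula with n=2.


d = 321, d mod 4 = 1, so disc(K) = d = 321; |disc(K)| = 321
Real quadratic field, so n = 2, s = r2 = 0, r1 = 2
M = (n!/n^n) * (4/pi)^s * sqrt(|disc(K)|) = (2!/2^2) * (4/pi)^0 * sqrt(321)
= 0.5 * 1.000000 * 17.916473
= 8.9582

8.9582


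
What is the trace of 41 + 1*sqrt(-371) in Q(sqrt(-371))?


Tr(a + b*sqrt(d)) = (a + b*sqrt(d)) + (a - b*sqrt(d)) = 2a
= 2 * (41)
= 82

82


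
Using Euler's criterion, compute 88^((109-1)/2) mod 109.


p = 109 is prime and the exponent is (p-1)/2 = 54, so by Euler's criterion 88^54 = (88/109) = +1 or -1 mod 109.
Compute by square-and-multiply:
  54 = 32 + 16 + 4 + 2 (binary 110110)
  Repeated squaring mod 109: 88^1 = 88, 88^2 = 5, 88^4 = 25, 88^8 = 80, 88^16 = 78, 88^32 = 89
  88^54 = 88^32 * 88^16 * 88^4 * 88^2 = 89 * 78 * 25 * 5 mod 109
    89 * 78 = 6942 = 75 mod 109
    75 * 25 = 1875 = 22 mod 109
    22 * 5 = 110 = 1 mod 109
  88^54 = 1 mod 109
Result 1: 88 is a quadratic residue mod 109.
88^54 mod 109 = 1

1


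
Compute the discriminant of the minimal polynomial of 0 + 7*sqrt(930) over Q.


The element 0 + 7*sqrt(930) has minimal polynomial:
x^2 + 0*x - 45570
Discriminant = (0)^2 - 4*(-45570)
= 0 + 182280
= 182280

182280


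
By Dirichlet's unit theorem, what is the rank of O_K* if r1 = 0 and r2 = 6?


By Dirichlet's unit theorem:
rank = r1 + r2 - 1
= 0 + 6 - 1
= 5

5


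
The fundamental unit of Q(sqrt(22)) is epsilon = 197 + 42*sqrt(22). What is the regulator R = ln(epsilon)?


epsilon = 197 + 42*sqrt(22)
= 393.9975
R = ln(393.9975)
= 5.9763

5.9763


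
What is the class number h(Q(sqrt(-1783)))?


K = Q(sqrt(-1783)). d mod 4 = 1, so D = disc(K) = d = -1783
h(K) equals the number of primitive reduced positive-definite forms (a, b, c) = a*x^2 + b*x*y + c*y^2 with b^2 - 4ac = D,
where reduced means |b| <= a <= c, with b >= 0 whenever |b| = a or a = c, and primitive means gcd(a, b, c) = 1.
Reduced forces 3a^2 <= |D| = 1783, so 1 <= a <= 24; b must have the parity of D, and c = (b^2 - D)/(4a) must be an integer >= a.
Enumerate a = 1..24, b in [-a, a]:
  a=1: (1, 1, 446)  [1]
  a=2: (2, -1, 223), (2, 1, 223)  [2]
  a=3: none
  a=4: (4, -3, 112), (4, 3, 112)  [2]
  a=5..6: none
  a=7: (7, -3, 64), (7, 3, 64)  [2]
  a=8: (8, -3, 56), (8, 3, 56)  [2]
  a=9..13: none
  a=14: (14, -11, 34), (14, -3, 32), (14, 3, 32), (14, 11, 34)  [4]
  a=15: none
  a=16: (16, -3, 28), (16, 3, 28)  [2]
  a=17: (17, -11, 28), (17, 11, 28)  [2]
  a=18..24: none
Total reduced forms: 1 + 2 + 2 + 2 + 2 + 4 + 2 + 2 = 17
h = 17

17


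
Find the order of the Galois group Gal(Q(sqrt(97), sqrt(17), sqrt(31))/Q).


The 3 square roots of distinct primes are multiplicatively independent over Q,
so [K:Q] = 2^3 and Gal(K/Q) is isomorphic to (Z/2Z)^3.
|Gal| = 2^3 = 8

8


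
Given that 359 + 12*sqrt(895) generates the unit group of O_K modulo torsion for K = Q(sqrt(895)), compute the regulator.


epsilon = 359 + 12*sqrt(895)
= 717.9986
R = ln(717.9986)
= 6.5765

6.5765


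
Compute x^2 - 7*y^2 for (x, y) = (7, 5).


x^2 - d*y^2
= 7^2 - 7*5^2
= 49 - 175
= -126

-126


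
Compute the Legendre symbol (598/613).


p = 613 is prime, so compute (598/613) with the reciprocity algorithm (Jacobi-symbol steps: pull out 2s via (2/n), flip via reciprocity, reduce):
  pull out 2: (2/613) = -1  (since 613 mod 8 = 5)
  reciprocity: (299/613) -> +(613/299)
  reduce: (15/299)
  reciprocity: (15/299) -> -(299/15)
  reduce: (14/15)
  pull out 2: (2/15) = +1  (since 15 mod 8 = 7)
  reciprocity: (7/15) -> -(15/7)
  reduce: (1/7)
  (1/7) = 1
Product of signs = -1
(598/613) = -1

-1


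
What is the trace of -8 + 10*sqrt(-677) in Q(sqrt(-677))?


Tr(a + b*sqrt(d)) = (a + b*sqrt(d)) + (a - b*sqrt(d)) = 2a
= 2 * (-8)
= -16

-16


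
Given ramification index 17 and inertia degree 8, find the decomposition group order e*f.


|D_P| = e * f
= 17 * 8
= 136

136


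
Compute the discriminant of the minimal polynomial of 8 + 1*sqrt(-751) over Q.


The element 8 + 1*sqrt(-751) has minimal polynomial:
x^2 - 16*x + 815
Discriminant = (-16)^2 - 4*(815)
= 256 - 3260
= -3004

-3004


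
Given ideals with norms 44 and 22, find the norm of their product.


N(IJ) = N(I) * N(J)
= 44 * 22
= 968

968


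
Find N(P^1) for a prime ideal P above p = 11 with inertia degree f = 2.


N(P^a) = p^(a*f)
= 11^(1*2)
= 11^2
= 121

121


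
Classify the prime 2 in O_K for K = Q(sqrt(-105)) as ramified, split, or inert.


K = Q(sqrt(-105)). Since d mod 4 = 3, disc(K) = -420.
Check p | disc: -420 mod 2 = 0.
p divides disc, so p ramifies: (p) = P^2 with e=2, f=1, g=1.
Therefore p is ramified.

ramified


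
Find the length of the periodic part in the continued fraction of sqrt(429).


Run the CF algorithm for sqrt(429).
a_0 = floor(sqrt(429)) = 20; set m_0=0, q_0=1.
Recurrence: m' = q*a - m,  q' = (d - m'^2)/q,  a' = floor((a_0 + m')/q').
  step 1: m=20, q=29, a=1
  step 2: m=9, q=12, a=2
  step 3: m=15, q=17, a=2
  step 4: m=19, q=4, a=9
  step 5: m=17, q=35, a=1
  step 6: m=18, q=3, a=12
  step 7: m=18, q=35, a=1
  step 8: m=17, q=4, a=9
  step 9: m=19, q=17, a=2
  step 10: m=15, q=12, a=2
  step 11: m=9, q=29, a=1
  step 12: m=20, q=1, a=40
a_12 = 2*a_0 = 40, so the period closes here.
sqrt(429) = [20; 1, 2, 2, 9, 1, 12, 1, 9, 2, 2, 1, 40]
Period length = 12

12


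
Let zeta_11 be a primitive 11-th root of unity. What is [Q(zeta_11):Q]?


The degree equals Euler's totient phi(11).
11 = 11
phi(11) = 10

10


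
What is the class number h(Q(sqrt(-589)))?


K = Q(sqrt(-589)). d mod 4 = 3, so D = disc(K) = 4d = -2356
h(K) equals the number of primitive reduced positive-definite forms (a, b, c) = a*x^2 + b*x*y + c*y^2 with b^2 - 4ac = D,
where reduced means |b| <= a <= c, with b >= 0 whenever |b| = a or a = c, and primitive means gcd(a, b, c) = 1.
Reduced forces 3a^2 <= |D| = 2356, so 1 <= a <= 28; b must have the parity of D, and c = (b^2 - D)/(4a) must be an integer >= a.
Enumerate a = 1..28, b in [-a, a]:
  a=1: (1, 0, 589)  [1]
  a=2: (2, 2, 295)  [1]
  a=3..4: none
  a=5: (5, -2, 118), (5, 2, 118)  [2]
  a=6..9: none
  a=10: (10, -2, 59), (10, 2, 59)  [2]
  a=11: (11, -8, 55), (11, 8, 55)  [2]
  a=12: none
  a=13: (13, -6, 46), (13, 6, 46)  [2]
  a=14..18: none
  a=19: (19, 0, 31)  [1]
  a=20..21: none
  a=22: (22, -14, 29), (22, 14, 29)  [2]
  a=23: (23, -6, 26), (23, 6, 26)  [2]
  a=24: none
  a=25: (25, 12, 25)  [1]
  a=26..28: none
Total reduced forms: 1 + 1 + 2 + 2 + 2 + 2 + 1 + 2 + 2 + 1 = 16
h = 16

16
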